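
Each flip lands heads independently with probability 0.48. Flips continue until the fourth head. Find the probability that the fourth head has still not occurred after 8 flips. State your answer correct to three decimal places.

0.408

Needing more than 8 flips ⇔ fewer than 4 successes in the first 8. With X ~ Binomial(8, 0.48), P(Y > 8) = P(X ≤ 3).
  k=0: C(8,0)·0.48^0·0.52^8 = 0.00535
  k=1: C(8,1)·0.48^1·0.52^7 = 0.03948
  k=2: C(8,2)·0.48^2·0.52^6 = 0.12754
  k=3: C(8,3)·0.48^3·0.52^5 = 0.23547
P(X ≤ 3) = 0.40783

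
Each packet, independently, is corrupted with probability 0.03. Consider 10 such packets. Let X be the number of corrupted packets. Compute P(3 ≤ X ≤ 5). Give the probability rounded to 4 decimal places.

0.0028

X ~ Binomial(10, 0.03); P(3 ≤ X ≤ 5) = Σ C(10,k) p^k (1−p)^(10−k) over k:
  k=3: C(10,3)·0.03^3·0.97^7 = 0.002618
  k=4: C(10,4)·0.03^4·0.97^6 = 0.000142
  k=5: C(10,5)·0.03^5·0.97^5 = 0.000005
Total = 0.002765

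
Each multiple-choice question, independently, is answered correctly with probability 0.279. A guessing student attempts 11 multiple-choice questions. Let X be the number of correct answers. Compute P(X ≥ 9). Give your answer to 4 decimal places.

0.0003

X ~ Binomial(11, 0.279); P(X ≥ 9) = Σ C(11,k) p^k (1−p)^(11−k) over k:
  k=9: C(11,9)·0.279^9·0.721^2 = 0.000293
  k=10: C(11,10)·0.279^10·0.721^1 = 0.000023
  k=11: C(11,11)·0.279^11·0.721^0 = 0.000001
Total = 0.000316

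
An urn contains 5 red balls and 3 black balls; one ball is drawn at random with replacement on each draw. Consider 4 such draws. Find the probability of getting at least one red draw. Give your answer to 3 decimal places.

0.980

P(at least one) = 1 − P(none) = 1 − (1 − 0.625)^4
= 1 − 0.01978 = 0.98022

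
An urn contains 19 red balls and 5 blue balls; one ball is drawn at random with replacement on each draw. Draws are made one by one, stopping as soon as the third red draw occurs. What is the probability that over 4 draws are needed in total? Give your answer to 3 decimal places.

Needing more than 4 draws ⇔ fewer than 3 successes in the first 4. With X ~ Binomial(4, 0.791667), P(Y > 4) = P(X ≤ 2).
  k=0: C(4,0)·0.791667^0·0.208333^4 = 0.00188
  k=1: C(4,1)·0.791667^1·0.208333^3 = 0.02863
  k=2: C(4,2)·0.791667^2·0.208333^2 = 0.16321
P(X ≤ 2) = 0.19373

0.194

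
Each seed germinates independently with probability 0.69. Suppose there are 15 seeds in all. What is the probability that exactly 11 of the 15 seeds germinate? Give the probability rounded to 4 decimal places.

0.2128

X ~ Binomial(n=15, p=0.69).
P(X=11) = C(15,11) · p^11 · (1−p)^4
= 1365 · 0.016879 · 0.0092352 = 0.212774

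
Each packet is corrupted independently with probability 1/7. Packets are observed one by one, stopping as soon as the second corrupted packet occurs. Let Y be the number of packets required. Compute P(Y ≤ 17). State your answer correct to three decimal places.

0.721

Finishing within 17 packets ⇔ at least 2 successes in the first 17. With X ~ Binomial(17, 0.142857), P(Y ≤ 17) = 1 − P(X ≤ 1).
  k=0: C(17,0)·0.142857^0·0.857143^17 = 0.07276
  k=1: C(17,1)·0.142857^1·0.857143^16 = 0.20616
1 − 0.27892 = 0.72108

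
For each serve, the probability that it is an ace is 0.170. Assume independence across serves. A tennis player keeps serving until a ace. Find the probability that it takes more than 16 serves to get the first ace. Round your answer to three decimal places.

Y = number of serves to the first success; geometric, p = 0.17.
P(Y > 16) = P(first 16 all fail) = (1−p)^16 = 0.05073

0.051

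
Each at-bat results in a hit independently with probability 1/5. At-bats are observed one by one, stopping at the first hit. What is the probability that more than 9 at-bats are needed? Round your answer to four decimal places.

0.1342

Y = number of at-bats to the first success; geometric, p = 0.20.
P(Y > 9) = P(first 9 all fail) = (1−p)^9 = 0.134218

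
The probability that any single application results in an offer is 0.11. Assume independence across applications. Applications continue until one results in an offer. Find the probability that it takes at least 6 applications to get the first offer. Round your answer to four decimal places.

Y = number of applications to the first success; geometric, p = 0.11.
P(Y > 5) = P(first 5 all fail) = (1−p)^5 = 0.558406

0.5584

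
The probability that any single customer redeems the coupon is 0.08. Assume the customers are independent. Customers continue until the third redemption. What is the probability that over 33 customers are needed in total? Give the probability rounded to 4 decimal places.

Needing more than 33 customers ⇔ fewer than 3 successes in the first 33. With X ~ Binomial(33, 0.08), P(Y > 33) = P(X ≤ 2).
  k=0: C(33,0)·0.08^0·0.92^33 = 0.063826
  k=1: C(33,1)·0.08^1·0.92^32 = 0.183153
  k=2: C(33,2)·0.08^2·0.92^31 = 0.254822
P(X ≤ 2) = 0.501801

0.5018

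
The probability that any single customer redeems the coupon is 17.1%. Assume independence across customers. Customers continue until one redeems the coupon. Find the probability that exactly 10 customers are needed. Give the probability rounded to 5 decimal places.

0.03162

Geometric (trials to first success), p = 0.171.
P(Y = 10) = (1−p)^9 · p = 0.18492 · 0.171 = 0.0316218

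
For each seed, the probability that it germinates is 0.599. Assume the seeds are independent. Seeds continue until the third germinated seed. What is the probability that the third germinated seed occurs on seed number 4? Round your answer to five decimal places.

Y = trial on which the third success occurs; negative binomial, r=3, p=0.599.
P(Y=4) = C(3,2) · p^3 · (1−p)^1
= 3 · 0.21492 · 0.401 = 0.2585509

0.25855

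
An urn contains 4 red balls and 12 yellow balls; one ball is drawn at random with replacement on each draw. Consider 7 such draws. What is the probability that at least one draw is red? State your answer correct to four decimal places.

0.8665

P(at least one) = 1 − P(none) = 1 − (1 − 0.25)^7
= 1 − 0.133484 = 0.866516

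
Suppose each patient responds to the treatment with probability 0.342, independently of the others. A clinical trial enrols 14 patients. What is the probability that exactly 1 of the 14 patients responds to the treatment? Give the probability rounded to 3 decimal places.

X ~ Binomial(n=14, p=0.342).
P(X=1) = C(14,1) · p^1 · (1−p)^13
= 14 · 0.342 · 0.0043345 = 0.02075

0.021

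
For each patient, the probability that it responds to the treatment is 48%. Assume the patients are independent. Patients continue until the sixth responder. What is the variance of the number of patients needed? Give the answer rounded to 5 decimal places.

Y = total patients until the sixth success; negative binomial with r=6, p=0.48.
Var(Y) = r(1−p)/p² = 6·0.52 / 0.48² = 13.5416667

13.54167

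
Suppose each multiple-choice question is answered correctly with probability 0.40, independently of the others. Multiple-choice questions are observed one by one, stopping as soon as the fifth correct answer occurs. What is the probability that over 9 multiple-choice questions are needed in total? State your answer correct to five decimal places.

Needing more than 9 multiple-choice questions ⇔ fewer than 5 successes in the first 9. With X ~ Binomial(9, 0.40), P(Y > 9) = P(X ≤ 4).
  k=0: C(9,0)·0.40^0·0.60^9 = 0.0100777
  k=1: C(9,1)·0.40^1·0.60^8 = 0.0604662
  k=2: C(9,2)·0.40^2·0.60^7 = 0.1612431
  k=3: C(9,3)·0.40^3·0.60^6 = 0.2508227
  k=4: C(9,4)·0.40^4·0.60^5 = 0.2508227
P(X ≤ 4) = 0.7334323

0.73343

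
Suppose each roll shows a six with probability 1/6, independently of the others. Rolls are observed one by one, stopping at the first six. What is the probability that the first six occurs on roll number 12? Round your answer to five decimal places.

0.02243

Geometric (trials to first success), p = 0.166667.
P(Y = 12) = (1−p)^11 · p = 0.13459 · 0.166667 = 0.0224313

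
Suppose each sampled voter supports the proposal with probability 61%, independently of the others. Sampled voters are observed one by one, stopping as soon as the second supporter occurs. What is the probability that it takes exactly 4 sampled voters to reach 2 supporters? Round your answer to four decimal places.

Y = trial on which the second success occurs; negative binomial, r=2, p=0.61.
P(Y=4) = C(3,1) · p^2 · (1−p)^2
= 3 · 0.3721 · 0.1521 = 0.169789

0.1698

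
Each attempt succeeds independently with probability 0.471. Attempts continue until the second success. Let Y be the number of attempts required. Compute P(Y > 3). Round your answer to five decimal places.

0.54345

Needing more than 3 attempts ⇔ fewer than 2 successes in the first 3. With X ~ Binomial(3, 0.471), P(Y > 3) = P(X ≤ 1).
  k=0: C(3,0)·0.471^0·0.529^3 = 0.1480359
  k=1: C(3,1)·0.471^1·0.529^2 = 0.3954153
P(X ≤ 1) = 0.5434512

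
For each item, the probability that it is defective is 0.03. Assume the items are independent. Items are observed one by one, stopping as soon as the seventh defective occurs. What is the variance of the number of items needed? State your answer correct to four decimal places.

7544.4444

Y = total items until the seventh success; negative binomial with r=7, p=0.03.
Var(Y) = r(1−p)/p² = 7·0.97 / 0.03² = 7544.444444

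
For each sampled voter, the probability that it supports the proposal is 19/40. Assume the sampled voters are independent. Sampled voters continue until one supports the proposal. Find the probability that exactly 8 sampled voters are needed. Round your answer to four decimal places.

0.0052

Geometric (trials to first success), p = 0.475.
P(Y = 8) = (1−p)^7 · p = 0.010993 · 0.475 = 0.005222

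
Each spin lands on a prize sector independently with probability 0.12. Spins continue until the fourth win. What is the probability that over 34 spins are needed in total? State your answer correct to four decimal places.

Needing more than 34 spins ⇔ fewer than 4 successes in the first 34. With X ~ Binomial(34, 0.12), P(Y > 34) = P(X ≤ 3).
  k=0: C(34,0)·0.12^0·0.88^34 = 0.012954
  k=1: C(34,1)·0.12^1·0.88^33 = 0.060060
  k=2: C(34,2)·0.12^2·0.88^32 = 0.135136
  k=3: C(34,3)·0.12^3·0.88^31 = 0.196561
P(X ≤ 3) = 0.404712

0.4047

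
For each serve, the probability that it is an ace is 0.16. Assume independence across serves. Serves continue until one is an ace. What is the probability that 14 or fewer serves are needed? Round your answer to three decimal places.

Y = number of serves to the first success; geometric, p = 0.16.
P(Y ≤ 14) = 1 − (1−p)^14 = 1 − 0.08708 = 0.91292

0.913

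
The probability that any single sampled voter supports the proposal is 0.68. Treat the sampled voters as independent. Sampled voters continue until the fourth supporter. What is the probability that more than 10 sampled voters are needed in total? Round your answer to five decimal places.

0.01550

Needing more than 10 sampled voters ⇔ fewer than 4 successes in the first 10. With X ~ Binomial(10, 0.68), P(Y > 10) = P(X ≤ 3).
  k=0: C(10,0)·0.68^0·0.32^10 = 0.0000113
  k=1: C(10,1)·0.68^1·0.32^9 = 0.0002393
  k=2: C(10,2)·0.68^2·0.32^8 = 0.0022879
  k=3: C(10,3)·0.68^3·0.32^7 = 0.0129646
P(X ≤ 3) = 0.0155029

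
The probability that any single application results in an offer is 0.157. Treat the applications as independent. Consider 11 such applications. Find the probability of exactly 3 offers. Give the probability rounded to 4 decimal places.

0.1629

X ~ Binomial(n=11, p=0.157).
P(X=3) = C(11,3) · p^3 · (1−p)^8
= 165 · 0.0038699 · 0.25505 = 0.162856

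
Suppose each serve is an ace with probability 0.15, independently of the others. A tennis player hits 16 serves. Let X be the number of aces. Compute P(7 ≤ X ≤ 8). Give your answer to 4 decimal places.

0.0054

X ~ Binomial(16, 0.15); P(7 ≤ X ≤ 8) = Σ C(16,k) p^k (1−p)^(16−k) over k:
  k=7: C(16,7)·0.15^7·0.85^9 = 0.004527
  k=8: C(16,8)·0.15^8·0.85^8 = 0.000899
Total = 0.005426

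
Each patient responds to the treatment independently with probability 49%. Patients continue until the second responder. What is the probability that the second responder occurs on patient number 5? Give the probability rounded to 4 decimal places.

0.1274

Y = trial on which the second success occurs; negative binomial, r=2, p=0.49.
P(Y=5) = C(4,1) · p^2 · (1−p)^3
= 4 · 0.2401 · 0.13265 = 0.127398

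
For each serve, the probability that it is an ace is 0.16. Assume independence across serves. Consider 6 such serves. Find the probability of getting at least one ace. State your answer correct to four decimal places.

P(at least one) = 1 − P(none) = 1 − (1 − 0.16)^6
= 1 − 0.351298 = 0.648702

0.6487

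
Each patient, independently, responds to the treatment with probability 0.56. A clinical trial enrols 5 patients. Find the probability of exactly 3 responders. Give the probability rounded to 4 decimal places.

0.3400

X ~ Binomial(n=5, p=0.56).
P(X=3) = C(5,3) · p^3 · (1−p)^2
= 10 · 0.17562 · 0.1936 = 0.339993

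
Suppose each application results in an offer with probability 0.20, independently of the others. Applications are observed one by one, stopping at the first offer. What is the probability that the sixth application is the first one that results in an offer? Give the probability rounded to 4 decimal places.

0.0655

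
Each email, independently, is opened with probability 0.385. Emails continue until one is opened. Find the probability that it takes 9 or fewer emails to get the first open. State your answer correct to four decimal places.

Y = number of emails to the first success; geometric, p = 0.385.
P(Y ≤ 9) = 1 − (1−p)^9 = 1 − 0.012586 = 0.987414

0.9874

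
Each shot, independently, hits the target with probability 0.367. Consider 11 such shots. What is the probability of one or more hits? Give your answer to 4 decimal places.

P(at least one) = 1 − P(none) = 1 − (1 − 0.367)^11
= 1 − 0.006538 = 0.993462

0.9935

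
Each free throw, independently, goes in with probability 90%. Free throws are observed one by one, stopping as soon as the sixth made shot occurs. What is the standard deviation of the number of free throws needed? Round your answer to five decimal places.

Y = total free throws until the sixth success; negative binomial with r=6, p=0.90.
SD(Y) = √[r(1−p)/p²] = √(0.7407407) = 0.8606630

0.86066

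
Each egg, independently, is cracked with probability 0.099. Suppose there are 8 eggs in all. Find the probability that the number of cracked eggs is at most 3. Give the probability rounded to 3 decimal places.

X ~ Binomial(8, 0.099); P(X ≤ 3) = Σ C(8,k) p^k (1−p)^(8−k) over k:
  k=0: C(8,0)·0.099^0·0.901^8 = 0.43431
  k=1: C(8,1)·0.099^1·0.901^7 = 0.38177
  k=2: C(8,2)·0.099^2·0.901^6 = 0.14682
  k=3: C(8,3)·0.099^3·0.901^5 = 0.03226
Total = 0.99516

0.995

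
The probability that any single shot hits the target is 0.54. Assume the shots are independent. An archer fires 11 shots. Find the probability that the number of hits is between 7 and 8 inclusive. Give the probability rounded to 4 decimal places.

X ~ Binomial(11, 0.54); P(7 ≤ X ≤ 8) = Σ C(11,k) p^k (1−p)^(11−k) over k:
  k=7: C(11,7)·0.54^7·0.46^4 = 0.197834
  k=8: C(11,8)·0.54^8·0.46^3 = 0.116120
Total = 0.313954

0.3140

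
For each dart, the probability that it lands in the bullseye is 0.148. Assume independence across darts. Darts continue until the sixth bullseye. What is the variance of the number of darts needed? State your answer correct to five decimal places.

233.38203

Y = total darts until the sixth success; negative binomial with r=6, p=0.148.
Var(Y) = r(1−p)/p² = 6·0.852 / 0.148² = 233.3820307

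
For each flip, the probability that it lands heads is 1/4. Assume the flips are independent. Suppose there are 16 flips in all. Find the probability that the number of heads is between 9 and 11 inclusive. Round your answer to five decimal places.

0.00743

X ~ Binomial(16, 0.25); P(9 ≤ X ≤ 11) = Σ C(16,k) p^k (1−p)^(16−k) over k:
  k=9: C(16,9)·0.25^9·0.75^7 = 0.0058253
  k=10: C(16,10)·0.25^10·0.75^6 = 0.0013592
  k=11: C(16,11)·0.25^11·0.75^5 = 0.0002471
Total = 0.0074316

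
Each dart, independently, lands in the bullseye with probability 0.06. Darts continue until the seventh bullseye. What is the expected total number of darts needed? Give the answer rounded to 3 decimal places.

Y = total darts until the seventh success; negative binomial with r=7, p=0.06.
E[Y] = r / p = 7 / 0.06 = 116.66667

116.667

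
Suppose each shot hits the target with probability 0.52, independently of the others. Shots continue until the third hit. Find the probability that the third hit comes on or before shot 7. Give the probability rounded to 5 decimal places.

Finishing within 7 shots ⇔ at least 3 successes in the first 7. With X ~ Binomial(7, 0.52), P(Y ≤ 7) = 1 − P(X ≤ 2).
  k=0: C(7,0)·0.52^0·0.48^7 = 0.0058707
  k=1: C(7,1)·0.52^1·0.48^6 = 0.0445193
  k=2: C(7,2)·0.52^2·0.48^5 = 0.1446879
1 − 0.1950779 = 0.8049221

0.80492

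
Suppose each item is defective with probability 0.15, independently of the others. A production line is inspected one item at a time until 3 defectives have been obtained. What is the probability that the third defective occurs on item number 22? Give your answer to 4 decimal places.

0.0323

Y = trial on which the third success occurs; negative binomial, r=3, p=0.15.
P(Y=22) = C(21,2) · p^3 · (1−p)^19
= 210 · 0.003375 · 0.045599 = 0.032319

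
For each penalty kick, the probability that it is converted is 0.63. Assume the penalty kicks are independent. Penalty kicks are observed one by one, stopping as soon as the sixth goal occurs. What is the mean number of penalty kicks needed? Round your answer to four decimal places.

Y = total penalty kicks until the sixth success; negative binomial with r=6, p=0.63.
E[Y] = r / p = 6 / 0.63 = 9.523810

9.5238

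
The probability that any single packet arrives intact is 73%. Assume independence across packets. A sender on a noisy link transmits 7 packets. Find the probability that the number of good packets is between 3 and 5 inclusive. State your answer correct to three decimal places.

X ~ Binomial(7, 0.73); P(3 ≤ X ≤ 5) = Σ C(7,k) p^k (1−p)^(7−k) over k:
  k=3: C(7,3)·0.73^3·0.27^4 = 0.07236
  k=4: C(7,4)·0.73^4·0.27^3 = 0.19564
  k=5: C(7,5)·0.73^5·0.27^2 = 0.31737
Total = 0.58536

0.585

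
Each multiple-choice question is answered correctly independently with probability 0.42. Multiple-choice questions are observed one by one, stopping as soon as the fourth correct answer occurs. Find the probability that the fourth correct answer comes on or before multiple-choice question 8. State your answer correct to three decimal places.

0.453

Finishing within 8 multiple-choice questions ⇔ at least 4 successes in the first 8. With X ~ Binomial(8, 0.42), P(Y ≤ 8) = 1 − P(X ≤ 3).
  k=0: C(8,0)·0.42^0·0.58^8 = 0.01281
  k=1: C(8,1)·0.42^1·0.58^7 = 0.07419
  k=2: C(8,2)·0.42^2·0.58^6 = 0.18803
  k=3: C(8,3)·0.42^3·0.58^5 = 0.27232
1 − 0.54734 = 0.45266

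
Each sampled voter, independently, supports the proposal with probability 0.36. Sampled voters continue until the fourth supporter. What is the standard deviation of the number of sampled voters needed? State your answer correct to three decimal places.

4.444

Y = total sampled voters until the fourth success; negative binomial with r=4, p=0.36.
SD(Y) = √[r(1−p)/p²] = √(19.75309) = 4.44444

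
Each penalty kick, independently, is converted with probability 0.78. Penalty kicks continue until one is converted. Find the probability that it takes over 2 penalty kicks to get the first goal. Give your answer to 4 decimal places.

Y = number of penalty kicks to the first success; geometric, p = 0.78.
P(Y > 2) = P(first 2 all fail) = (1−p)^2 = 0.048400

0.0484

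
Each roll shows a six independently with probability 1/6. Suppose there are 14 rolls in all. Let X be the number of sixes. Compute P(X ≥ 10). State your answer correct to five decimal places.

0.00001

X ~ Binomial(14, 0.166667); P(X ≥ 10) = Σ C(14,k) p^k (1−p)^(14−k) over k:
  k=10: C(14,10)·0.166667^10·0.833333^4 = 0.0000080
  k=11: C(14,11)·0.166667^11·0.833333^3 = 0.0000006
  k=12: C(14,12)·0.166667^12·0.833333^2 = 0.0000000
  k=13: C(14,13)·0.166667^13·0.833333^1 = 0.0000000
  k=14: C(14,14)·0.166667^14·0.833333^0 = 0.0000000
Total = 0.0000086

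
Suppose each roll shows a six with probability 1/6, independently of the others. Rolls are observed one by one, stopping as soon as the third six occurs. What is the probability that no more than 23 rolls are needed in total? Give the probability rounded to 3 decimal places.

0.763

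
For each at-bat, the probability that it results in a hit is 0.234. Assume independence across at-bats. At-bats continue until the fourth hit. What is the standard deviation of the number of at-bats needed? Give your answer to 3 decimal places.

7.480

Y = total at-bats until the fourth success; negative binomial with r=4, p=0.234.
SD(Y) = √[r(1−p)/p²] = √(55.95734) = 7.48046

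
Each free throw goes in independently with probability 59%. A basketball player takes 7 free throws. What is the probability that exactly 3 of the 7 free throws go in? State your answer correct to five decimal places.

0.20312

X ~ Binomial(n=7, p=0.59).
P(X=3) = C(7,3) · p^3 · (1−p)^4
= 35 · 0.20538 · 0.028258 = 0.2031232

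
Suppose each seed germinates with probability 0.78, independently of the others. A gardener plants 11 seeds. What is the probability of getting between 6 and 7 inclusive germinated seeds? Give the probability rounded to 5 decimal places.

X ~ Binomial(11, 0.78); P(6 ≤ X ≤ 7) = Σ C(11,k) p^k (1−p)^(11−k) over k:
  k=6: C(11,6)·0.78^6·0.22^5 = 0.0536195
  k=7: C(11,7)·0.78^7·0.22^4 = 0.1357897
Total = 0.1894092

0.18941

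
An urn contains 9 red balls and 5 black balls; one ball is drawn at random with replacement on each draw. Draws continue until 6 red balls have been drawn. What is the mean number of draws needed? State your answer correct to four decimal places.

9.3333

Y = total draws until the sixth success; negative binomial with r=6, p=0.642857.
E[Y] = r / p = 6 / 0.642857 = 9.333333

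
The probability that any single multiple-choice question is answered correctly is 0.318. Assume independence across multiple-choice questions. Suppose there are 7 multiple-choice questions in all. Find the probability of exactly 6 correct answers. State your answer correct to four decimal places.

0.0049

X ~ Binomial(n=7, p=0.318).
P(X=6) = C(7,6) · p^6 · (1−p)^1
= 7 · 0.0010341 · 0.682 = 0.004937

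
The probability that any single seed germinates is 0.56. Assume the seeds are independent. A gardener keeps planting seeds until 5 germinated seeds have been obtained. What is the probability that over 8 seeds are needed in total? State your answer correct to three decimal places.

0.500

Needing more than 8 seeds ⇔ fewer than 5 successes in the first 8. With X ~ Binomial(8, 0.56), P(Y > 8) = P(X ≤ 4).
  k=0: C(8,0)·0.56^0·0.44^8 = 0.00140
  k=1: C(8,1)·0.56^1·0.44^7 = 0.01430
  k=2: C(8,2)·0.56^2·0.44^6 = 0.06372
  k=3: C(8,3)·0.56^3·0.44^5 = 0.16219
  k=4: C(8,4)·0.56^4·0.44^4 = 0.25802
P(X ≤ 4) = 0.49964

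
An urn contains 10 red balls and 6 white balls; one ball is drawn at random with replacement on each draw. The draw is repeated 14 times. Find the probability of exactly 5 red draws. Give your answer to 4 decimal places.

0.0280

X ~ Binomial(n=14, p=0.625).
P(X=5) = C(14,5) · p^5 · (1−p)^9
= 2002 · 0.095367 · 0.00014665 = 0.027999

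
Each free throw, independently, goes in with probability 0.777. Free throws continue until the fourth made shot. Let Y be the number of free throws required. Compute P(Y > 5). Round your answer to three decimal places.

Needing more than 5 free throws ⇔ fewer than 4 successes in the first 5. With X ~ Binomial(5, 0.777), P(Y > 5) = P(X ≤ 3).
  k=0: C(5,0)·0.777^0·0.223^5 = 0.00055
  k=1: C(5,1)·0.777^1·0.223^4 = 0.00961
  k=2: C(5,2)·0.777^2·0.223^3 = 0.06695
  k=3: C(5,3)·0.777^3·0.223^2 = 0.23328
P(X ≤ 3) = 0.31039

0.310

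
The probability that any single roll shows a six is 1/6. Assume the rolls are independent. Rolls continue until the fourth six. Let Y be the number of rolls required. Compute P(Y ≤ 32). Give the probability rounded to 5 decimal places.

Finishing within 32 rolls ⇔ at least 4 successes in the first 32. With X ~ Binomial(32, 0.166667), P(Y ≤ 32) = 1 − P(X ≤ 3).
  k=0: C(32,0)·0.166667^0·0.833333^32 = 0.0029255
  k=1: C(32,1)·0.166667^1·0.833333^31 = 0.0187232
  k=2: C(32,2)·0.166667^2·0.833333^30 = 0.0580419
  k=3: C(32,3)·0.166667^3·0.833333^29 = 0.1160838
1 − 0.1957745 = 0.8042255

0.80423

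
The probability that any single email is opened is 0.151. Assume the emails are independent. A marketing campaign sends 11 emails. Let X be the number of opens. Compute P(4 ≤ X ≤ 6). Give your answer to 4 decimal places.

0.0705

X ~ Binomial(11, 0.151); P(4 ≤ X ≤ 6) = Σ C(11,k) p^k (1−p)^(11−k) over k:
  k=4: C(11,4)·0.151^4·0.849^7 = 0.054548
  k=5: C(11,5)·0.151^5·0.849^6 = 0.013582
  k=6: C(11,6)·0.151^6·0.849^5 = 0.002416
Total = 0.070546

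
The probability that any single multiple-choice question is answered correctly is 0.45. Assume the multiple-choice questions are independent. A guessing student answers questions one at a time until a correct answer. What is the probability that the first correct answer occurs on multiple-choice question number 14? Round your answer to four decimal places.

Geometric (trials to first success), p = 0.45.
P(Y = 14) = (1−p)^13 · p = 0.00042142 · 0.45 = 0.000190

0.0002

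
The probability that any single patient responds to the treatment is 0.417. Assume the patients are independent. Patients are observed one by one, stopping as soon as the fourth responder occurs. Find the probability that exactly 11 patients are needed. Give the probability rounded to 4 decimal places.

Y = trial on which the fourth success occurs; negative binomial, r=4, p=0.417.
P(Y=11) = C(10,3) · p^4 · (1−p)^7
= 120 · 0.030237 · 0.022892 = 0.083063

0.0831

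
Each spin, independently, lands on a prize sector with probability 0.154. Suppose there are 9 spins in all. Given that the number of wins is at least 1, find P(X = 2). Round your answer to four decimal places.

X ~ Binomial(9, 0.154). Want P(X=2 | X≥1) = P(X=2) / P(X≥1).
P(X=2) = C(9,2)·0.154^2·0.846^7 = 0.264811
P(X≥1) = 1 − 0.221990 = 0.778010
Ratio = 0.264811 / 0.778010 = 0.340370

0.3404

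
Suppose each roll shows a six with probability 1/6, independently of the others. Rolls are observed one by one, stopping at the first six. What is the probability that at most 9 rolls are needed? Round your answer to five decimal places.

0.80619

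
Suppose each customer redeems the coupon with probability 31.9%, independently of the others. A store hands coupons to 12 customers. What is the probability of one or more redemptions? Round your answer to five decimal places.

0.99005

P(at least one) = 1 − P(none) = 1 − (1 − 0.319)^12
= 1 − 0.0099487 = 0.9900513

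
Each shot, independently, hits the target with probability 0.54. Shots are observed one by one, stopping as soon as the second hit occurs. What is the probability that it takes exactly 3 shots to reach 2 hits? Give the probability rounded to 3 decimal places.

Y = trial on which the second success occurs; negative binomial, r=2, p=0.54.
P(Y=3) = C(2,1) · p^2 · (1−p)^1
= 2 · 0.2916 · 0.46 = 0.26827

0.268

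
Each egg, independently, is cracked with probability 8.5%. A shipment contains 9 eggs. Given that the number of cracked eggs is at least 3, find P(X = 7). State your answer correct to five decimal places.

0.00003

X ~ Binomial(9, 0.085). Want P(X=7 | X≥3) = P(X=7) / P(X≥3).
P(X=7) = C(9,7)·0.085^7·0.915^2 = 0.0000010
P(X≥3) = 1 − 0.4495623 − 0.3758635 − 0.1396651 = 0.0349091
Ratio = 0.0000010 / 0.0349091 = 0.0000277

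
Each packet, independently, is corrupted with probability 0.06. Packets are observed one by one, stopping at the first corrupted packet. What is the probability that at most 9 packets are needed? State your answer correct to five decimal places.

0.42701

Y = number of packets to the first success; geometric, p = 0.06.
P(Y ≤ 9) = 1 − (1−p)^9 = 1 − 0.5729948 = 0.4270052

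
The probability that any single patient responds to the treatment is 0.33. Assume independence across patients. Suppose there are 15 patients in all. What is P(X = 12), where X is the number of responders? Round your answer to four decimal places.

0.0002

X ~ Binomial(n=15, p=0.33).
P(X=12) = C(15,12) · p^12 · (1−p)^3
= 455 · 1.6679e-06 · 0.30076 = 0.000228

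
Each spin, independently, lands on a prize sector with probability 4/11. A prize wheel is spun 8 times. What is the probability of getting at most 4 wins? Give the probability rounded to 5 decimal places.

X ~ Binomial(8, 0.363636); P(X ≤ 4) = Σ C(8,k) p^k (1−p)^(8−k) over k:
  k=0: C(8,0)·0.363636^0·0.636364^8 = 0.0268932
  k=1: C(8,1)·0.363636^1·0.636364^7 = 0.1229404
  k=2: C(8,2)·0.363636^2·0.636364^6 = 0.2458809
  k=3: C(8,3)·0.363636^3·0.636364^5 = 0.2810067
  k=4: C(8,4)·0.363636^4·0.636364^4 = 0.2007191
Total = 0.8774404

0.87744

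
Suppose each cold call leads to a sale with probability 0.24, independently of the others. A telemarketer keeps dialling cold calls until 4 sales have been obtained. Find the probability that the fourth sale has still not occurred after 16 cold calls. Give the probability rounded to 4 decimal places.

Needing more than 16 cold calls ⇔ fewer than 4 successes in the first 16. With X ~ Binomial(16, 0.24), P(Y > 16) = P(X ≤ 3).
  k=0: C(16,0)·0.24^0·0.76^16 = 0.012388
  k=1: C(16,1)·0.24^1·0.76^15 = 0.062594
  k=2: C(16,2)·0.24^2·0.76^14 = 0.148250
  k=3: C(16,3)·0.24^3·0.76^13 = 0.218473
P(X ≤ 3) = 0.441706

0.4417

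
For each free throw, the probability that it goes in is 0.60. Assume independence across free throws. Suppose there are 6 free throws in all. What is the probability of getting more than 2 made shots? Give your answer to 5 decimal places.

X ~ Binomial(6, 0.60); P(X ≥ 3) = Σ C(6,k) p^k (1−p)^(6−k) over k:
  k=3: C(6,3)·0.60^3·0.40^3 = 0.2764800
  k=4: C(6,4)·0.60^4·0.40^2 = 0.3110400
  k=5: C(6,5)·0.60^5·0.40^1 = 0.1866240
  k=6: C(6,6)·0.60^6·0.40^0 = 0.0466560
Total = 0.8208000

0.82080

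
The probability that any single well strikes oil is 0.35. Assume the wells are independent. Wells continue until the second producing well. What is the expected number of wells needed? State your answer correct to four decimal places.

5.7143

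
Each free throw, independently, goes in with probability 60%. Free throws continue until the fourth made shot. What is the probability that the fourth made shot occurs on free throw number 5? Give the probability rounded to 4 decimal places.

0.2074

Y = trial on which the fourth success occurs; negative binomial, r=4, p=0.60.
P(Y=5) = C(4,3) · p^4 · (1−p)^1
= 4 · 0.1296 · 0.4 = 0.207360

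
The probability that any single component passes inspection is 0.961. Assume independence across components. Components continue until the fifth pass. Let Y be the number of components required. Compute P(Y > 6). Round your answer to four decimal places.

0.0205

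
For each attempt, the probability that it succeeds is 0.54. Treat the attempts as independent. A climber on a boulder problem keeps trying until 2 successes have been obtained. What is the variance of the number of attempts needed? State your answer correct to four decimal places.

3.1550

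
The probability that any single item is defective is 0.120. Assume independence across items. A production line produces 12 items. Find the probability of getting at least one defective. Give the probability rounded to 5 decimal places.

P(at least one) = 1 − P(none) = 1 − (1 − 0.12)^12
= 1 − 0.2156712 = 0.7843288

0.78433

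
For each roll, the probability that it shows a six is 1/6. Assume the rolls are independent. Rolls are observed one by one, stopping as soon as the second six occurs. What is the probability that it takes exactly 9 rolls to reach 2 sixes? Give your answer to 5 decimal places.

Y = trial on which the second success occurs; negative binomial, r=2, p=0.166667.
P(Y=9) = C(8,1) · p^2 · (1−p)^7
= 8 · 0.027778 · 0.27908 = 0.0620181

0.06202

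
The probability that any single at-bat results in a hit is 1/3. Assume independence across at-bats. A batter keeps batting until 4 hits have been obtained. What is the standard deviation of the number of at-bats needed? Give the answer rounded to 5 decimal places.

4.89898

Y = total at-bats until the fourth success; negative binomial with r=4, p=0.333333.
SD(Y) = √[r(1−p)/p²] = √(24.0000000) = 4.8989795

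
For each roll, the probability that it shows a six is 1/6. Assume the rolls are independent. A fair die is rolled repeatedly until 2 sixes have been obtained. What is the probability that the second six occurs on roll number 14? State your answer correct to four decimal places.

Y = trial on which the second success occurs; negative binomial, r=2, p=0.166667.
P(Y=14) = C(13,1) · p^2 · (1−p)^12
= 13 · 0.027778 · 0.11216 = 0.040501

0.0405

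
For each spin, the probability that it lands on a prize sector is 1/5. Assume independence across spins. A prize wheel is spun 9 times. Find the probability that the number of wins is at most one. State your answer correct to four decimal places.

X ~ Binomial(9, 0.20); P(X ≤ 1) = Σ C(9,k) p^k (1−p)^(9−k) over k:
  k=0: C(9,0)·0.20^0·0.80^9 = 0.134218
  k=1: C(9,1)·0.20^1·0.80^8 = 0.301990
Total = 0.436208

0.4362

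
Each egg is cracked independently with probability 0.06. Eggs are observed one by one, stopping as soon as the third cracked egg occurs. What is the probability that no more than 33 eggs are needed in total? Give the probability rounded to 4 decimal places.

Finishing within 33 eggs ⇔ at least 3 successes in the first 33. With X ~ Binomial(33, 0.06), P(Y ≤ 33) = 1 − P(X ≤ 2).
  k=0: C(33,0)·0.06^0·0.94^33 = 0.129783
  k=1: C(33,1)·0.06^1·0.94^32 = 0.273374
  k=2: C(33,2)·0.06^2·0.94^31 = 0.279190
1 − 0.682347 = 0.317653

0.3177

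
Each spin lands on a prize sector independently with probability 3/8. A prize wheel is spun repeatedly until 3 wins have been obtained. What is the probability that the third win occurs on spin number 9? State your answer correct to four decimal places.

0.0880

Y = trial on which the third success occurs; negative binomial, r=3, p=0.375.
P(Y=9) = C(8,2) · p^3 · (1−p)^6
= 28 · 0.052734 · 0.059605 = 0.088010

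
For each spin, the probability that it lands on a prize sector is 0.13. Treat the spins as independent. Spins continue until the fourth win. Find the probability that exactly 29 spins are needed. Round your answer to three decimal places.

0.029

Y = trial on which the fourth success occurs; negative binomial, r=4, p=0.13.
P(Y=29) = C(28,3) · p^4 · (1−p)^25
= 3276 · 0.00028561 · 0.03076 = 0.02878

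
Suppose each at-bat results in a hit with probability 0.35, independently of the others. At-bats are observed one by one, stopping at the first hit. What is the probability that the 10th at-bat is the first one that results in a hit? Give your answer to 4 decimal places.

0.0072

Geometric (trials to first success), p = 0.35.
P(Y = 10) = (1−p)^9 · p = 0.020712 · 0.35 = 0.007249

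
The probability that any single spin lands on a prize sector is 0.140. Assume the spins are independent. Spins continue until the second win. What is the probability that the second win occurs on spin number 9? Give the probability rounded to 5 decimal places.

Y = trial on which the second success occurs; negative binomial, r=2, p=0.14.
P(Y=9) = C(8,1) · p^2 · (1−p)^7
= 8 · 0.0196 · 0.34793 = 0.0545551

0.05456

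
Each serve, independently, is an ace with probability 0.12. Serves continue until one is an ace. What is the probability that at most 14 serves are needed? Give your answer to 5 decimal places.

Y = number of serves to the first success; geometric, p = 0.12.
P(Y ≤ 14) = 1 − (1−p)^14 = 1 − 0.1670157 = 0.8329843

0.83298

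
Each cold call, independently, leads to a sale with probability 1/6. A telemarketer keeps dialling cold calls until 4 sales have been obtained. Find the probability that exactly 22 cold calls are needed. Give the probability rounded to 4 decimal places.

0.0385

Y = trial on which the fourth success occurs; negative binomial, r=4, p=0.166667.
P(Y=22) = C(21,3) · p^4 · (1−p)^18
= 1330 · 0.0007716 · 0.037561 = 0.038546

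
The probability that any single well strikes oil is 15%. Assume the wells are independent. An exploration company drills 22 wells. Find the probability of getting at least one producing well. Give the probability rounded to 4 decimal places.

P(at least one) = 1 − P(none) = 1 − (1 − 0.15)^22
= 1 − 0.028004 = 0.971996

0.9720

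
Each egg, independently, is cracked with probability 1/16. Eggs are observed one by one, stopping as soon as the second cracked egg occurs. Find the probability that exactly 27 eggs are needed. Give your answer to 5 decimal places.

Y = trial on which the second success occurs; negative binomial, r=2, p=0.0625.
P(Y=27) = C(26,1) · p^2 · (1−p)^25
= 26 · 0.0039062 · 0.1992 = 0.0202309

0.02023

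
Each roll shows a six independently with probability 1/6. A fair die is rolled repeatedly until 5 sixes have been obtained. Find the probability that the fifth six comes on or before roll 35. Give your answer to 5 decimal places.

Finishing within 35 rolls ⇔ at least 5 successes in the first 35. With X ~ Binomial(35, 0.166667), P(Y ≤ 35) = 1 − P(X ≤ 4).
  k=0: C(35,0)·0.166667^0·0.833333^35 = 0.0016930
  k=1: C(35,1)·0.166667^1·0.833333^34 = 0.0118510
  k=2: C(35,2)·0.166667^2·0.833333^33 = 0.0402933
  k=3: C(35,3)·0.166667^3·0.833333^32 = 0.0886454
  k=4: C(35,4)·0.166667^4·0.833333^31 = 0.1418326
1 − 0.2843153 = 0.7156847

0.71568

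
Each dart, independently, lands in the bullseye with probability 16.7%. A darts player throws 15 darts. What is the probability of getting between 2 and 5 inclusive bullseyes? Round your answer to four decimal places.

0.7138

X ~ Binomial(15, 0.167); P(2 ≤ X ≤ 5) = Σ C(15,k) p^k (1−p)^(15−k) over k:
  k=2: C(15,2)·0.167^2·0.833^13 = 0.272275
  k=3: C(15,3)·0.167^3·0.833^12 = 0.236538
  k=4: C(15,4)·0.167^4·0.833^11 = 0.142264
  k=5: C(15,5)·0.167^5·0.833^10 = 0.062746
Total = 0.713822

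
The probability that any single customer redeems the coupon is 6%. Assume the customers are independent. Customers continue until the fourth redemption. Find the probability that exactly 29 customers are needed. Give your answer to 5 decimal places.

Y = trial on which the fourth success occurs; negative binomial, r=4, p=0.06.
P(Y=29) = C(28,3) · p^4 · (1−p)^25
= 3276 · 1.296e-05 · 0.21291 = 0.0090395

0.00904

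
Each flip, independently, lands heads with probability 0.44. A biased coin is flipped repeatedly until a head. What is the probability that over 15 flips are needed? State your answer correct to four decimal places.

0.0002

Y = number of flips to the first success; geometric, p = 0.44.
P(Y > 15) = P(first 15 all fail) = (1−p)^15 = 0.000167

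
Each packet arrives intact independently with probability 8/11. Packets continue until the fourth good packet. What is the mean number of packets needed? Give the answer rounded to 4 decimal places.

5.5000

Y = total packets until the fourth success; negative binomial with r=4, p=0.727273.
E[Y] = r / p = 4 / 0.727273 = 5.500000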